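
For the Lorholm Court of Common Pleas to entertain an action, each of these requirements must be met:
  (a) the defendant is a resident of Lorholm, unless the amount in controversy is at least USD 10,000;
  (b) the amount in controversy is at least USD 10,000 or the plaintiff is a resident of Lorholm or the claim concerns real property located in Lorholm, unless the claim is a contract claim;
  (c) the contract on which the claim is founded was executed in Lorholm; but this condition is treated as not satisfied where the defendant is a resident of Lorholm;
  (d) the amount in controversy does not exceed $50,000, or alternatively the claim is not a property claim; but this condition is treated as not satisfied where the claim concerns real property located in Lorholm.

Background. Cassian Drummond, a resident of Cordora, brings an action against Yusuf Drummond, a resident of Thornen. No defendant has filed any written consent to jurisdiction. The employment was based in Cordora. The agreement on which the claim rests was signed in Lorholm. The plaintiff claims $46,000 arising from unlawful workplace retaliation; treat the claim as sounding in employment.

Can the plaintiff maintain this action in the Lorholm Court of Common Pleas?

The Lorholm Court of Common Pleas:
  (a) The defendant resides in Thornen, not Lorholm. The proviso rescues it, though: the amount in controversy is $46,000, which meets the $10,000 floor. Met.
  (b) The amount in controversy is 46,000 dollars, which meets the $10,000 floor, which satisfies one of the alternatives. Condition met.
  (c) The contract was executed in Lorholm. The exception is not triggered, since the defendant resides in Thornen, not Lorholm. Condition met.
  (d) The amount in controversy is 46,000 dollars, within the $50,000 ceiling — that alternative is enough. And the carve-out is inapplicable — the claim does not concern real property. Satisfied.
  → Jurisdiction lies.

Yes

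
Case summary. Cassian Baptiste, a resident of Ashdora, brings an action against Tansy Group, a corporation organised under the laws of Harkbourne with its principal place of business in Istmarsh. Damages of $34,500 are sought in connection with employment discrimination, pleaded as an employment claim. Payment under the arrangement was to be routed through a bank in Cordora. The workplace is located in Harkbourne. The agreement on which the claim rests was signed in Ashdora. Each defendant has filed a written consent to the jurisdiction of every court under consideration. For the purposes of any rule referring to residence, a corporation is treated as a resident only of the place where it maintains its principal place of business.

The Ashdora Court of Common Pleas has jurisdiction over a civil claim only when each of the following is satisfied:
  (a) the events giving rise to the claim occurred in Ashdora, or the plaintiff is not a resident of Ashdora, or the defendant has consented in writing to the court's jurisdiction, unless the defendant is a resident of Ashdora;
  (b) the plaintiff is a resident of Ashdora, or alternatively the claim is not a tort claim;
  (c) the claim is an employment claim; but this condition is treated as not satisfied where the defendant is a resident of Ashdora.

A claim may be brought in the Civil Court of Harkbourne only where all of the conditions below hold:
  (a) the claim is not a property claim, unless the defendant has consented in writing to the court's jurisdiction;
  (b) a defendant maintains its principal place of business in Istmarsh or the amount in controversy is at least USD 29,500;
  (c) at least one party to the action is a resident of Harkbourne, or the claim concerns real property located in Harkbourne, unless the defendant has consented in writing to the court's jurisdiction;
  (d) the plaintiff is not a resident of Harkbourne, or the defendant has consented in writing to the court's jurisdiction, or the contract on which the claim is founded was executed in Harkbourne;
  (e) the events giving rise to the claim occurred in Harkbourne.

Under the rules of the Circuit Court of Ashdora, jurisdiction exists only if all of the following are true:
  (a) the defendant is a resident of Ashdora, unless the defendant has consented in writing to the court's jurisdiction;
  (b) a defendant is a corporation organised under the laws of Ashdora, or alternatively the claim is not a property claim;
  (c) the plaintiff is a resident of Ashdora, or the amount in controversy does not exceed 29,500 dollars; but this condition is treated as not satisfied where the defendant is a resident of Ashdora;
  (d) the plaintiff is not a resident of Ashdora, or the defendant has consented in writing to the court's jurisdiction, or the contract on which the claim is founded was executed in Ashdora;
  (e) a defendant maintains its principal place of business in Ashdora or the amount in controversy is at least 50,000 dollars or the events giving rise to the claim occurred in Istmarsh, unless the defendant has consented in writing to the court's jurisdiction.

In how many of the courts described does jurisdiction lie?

3

The Ashdora Court of Common Pleas:
  (a) Every defendant has filed written consent, so one alternative holds. Satisfied.
  (b) The plaintiff resides in Ashdora, so one alternative holds. Satisfied.
  (c) The claim is an employment claim. The exception is not triggered, since the defendant resides in Istmarsh, not Ashdora. Met.
  → Every requirement is satisfied — jurisdiction.
The Civil Court of Harkbourne:
  (a) The claim is an employment claim, not a property claim. Satisfied.
  (b) Tansy Group has its principal place of business in Istmarsh — that alternative is enough. Satisfied.
  (c) No party resides in Harkbourne; the claim does not concern real property — every alternative fails. But every defendant has filed written consent, and the 'unless' clause therefore excuses the requirement. Satisfied.
  (d) The plaintiff resides in Ashdora, which is not Harkbourne, so one alternative holds. Satisfied.
  (e) The operative events occurred in Harkbourne. Met.
  → The court has jurisdiction.
The Circuit Court of Ashdora:
  (a) The defendant resides in Istmarsh, not Ashdora. However, every defendant has filed written consent, so the 'unless' proviso supplies this condition. Condition met.
  (b) The claim is an employment claim, not a property claim — that alternative is enough. Satisfied.
  (c) The plaintiff resides in Ashdora — that alternative is enough. The exception is not triggered, since the defendant resides in Istmarsh, not Ashdora. Condition met.
  (d) Every defendant has filed written consent, so this disjunct is met. Satisfied.
  (e) The corporate defendant(s) have their principal place of business in Istmarsh, not Ashdora; the amount in controversy is USD 34,500, below the 50,000 dollars floor; the operative events occurred in Harkbourne, not Istmarsh — none of the alternatives is met. However, every defendant has filed written consent, so the 'unless' proviso supplies this condition. Satisfied.
  → Every requirement is satisfied — jurisdiction.
Courts with jurisdiction: the Ashdora Court of Common Pleas, the Civil Court of Harkbourne, the Circuit Court of Ashdora — 3 in total.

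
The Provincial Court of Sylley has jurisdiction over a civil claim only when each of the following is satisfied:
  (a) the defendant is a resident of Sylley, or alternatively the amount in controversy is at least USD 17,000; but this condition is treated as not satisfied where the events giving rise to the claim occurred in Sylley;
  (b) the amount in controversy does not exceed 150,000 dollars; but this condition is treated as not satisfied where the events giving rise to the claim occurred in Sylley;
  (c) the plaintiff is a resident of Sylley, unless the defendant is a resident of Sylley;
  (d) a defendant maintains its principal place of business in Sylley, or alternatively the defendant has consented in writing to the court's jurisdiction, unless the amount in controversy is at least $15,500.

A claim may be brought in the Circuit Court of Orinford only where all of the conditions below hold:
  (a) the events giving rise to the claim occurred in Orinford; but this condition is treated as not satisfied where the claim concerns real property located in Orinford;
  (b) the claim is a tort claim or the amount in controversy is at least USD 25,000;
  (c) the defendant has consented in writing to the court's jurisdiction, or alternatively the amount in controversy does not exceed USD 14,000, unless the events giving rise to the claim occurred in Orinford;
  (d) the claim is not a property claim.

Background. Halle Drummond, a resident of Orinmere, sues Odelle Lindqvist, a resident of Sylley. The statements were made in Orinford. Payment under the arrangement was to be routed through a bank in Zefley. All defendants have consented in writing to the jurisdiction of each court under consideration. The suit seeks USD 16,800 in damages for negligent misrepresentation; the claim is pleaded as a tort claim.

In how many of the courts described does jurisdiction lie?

The Provincial Court of Sylley:
  (a) The defendant resides in Sylley, so this disjunct is met. The exception is not triggered, since the operative events occurred in Orinford, not Sylley. Met.
  (b) The amount in controversy is $16,800, within the $150,000 ceiling. The carve-out does not apply: the operative events occurred in Orinford, not Sylley. Satisfied.
  (c) The plaintiff resides in Orinmere, not Sylley. The proviso rescues it, though: the defendant resides in Sylley. Condition met.
  (d) Every defendant has filed written consent, which satisfies one of the alternatives. Met.
  → Every requirement is satisfied — jurisdiction.
The Circuit Court of Orinford:
  (a) The operative events occurred in Orinford. The exception is not triggered, since the claim does not concern real property. Condition met.
  (b) The claim is a tort claim, so this disjunct is met. Satisfied.
  (c) Every defendant has filed written consent, so this disjunct is met. Condition met.
  (d) The claim is a tort claim, not a property claim. Satisfied.
  → Jurisdiction lies.
Courts with jurisdiction: the Provincial Court of Sylley, the Circuit Court of Orinford — 2 in total.

2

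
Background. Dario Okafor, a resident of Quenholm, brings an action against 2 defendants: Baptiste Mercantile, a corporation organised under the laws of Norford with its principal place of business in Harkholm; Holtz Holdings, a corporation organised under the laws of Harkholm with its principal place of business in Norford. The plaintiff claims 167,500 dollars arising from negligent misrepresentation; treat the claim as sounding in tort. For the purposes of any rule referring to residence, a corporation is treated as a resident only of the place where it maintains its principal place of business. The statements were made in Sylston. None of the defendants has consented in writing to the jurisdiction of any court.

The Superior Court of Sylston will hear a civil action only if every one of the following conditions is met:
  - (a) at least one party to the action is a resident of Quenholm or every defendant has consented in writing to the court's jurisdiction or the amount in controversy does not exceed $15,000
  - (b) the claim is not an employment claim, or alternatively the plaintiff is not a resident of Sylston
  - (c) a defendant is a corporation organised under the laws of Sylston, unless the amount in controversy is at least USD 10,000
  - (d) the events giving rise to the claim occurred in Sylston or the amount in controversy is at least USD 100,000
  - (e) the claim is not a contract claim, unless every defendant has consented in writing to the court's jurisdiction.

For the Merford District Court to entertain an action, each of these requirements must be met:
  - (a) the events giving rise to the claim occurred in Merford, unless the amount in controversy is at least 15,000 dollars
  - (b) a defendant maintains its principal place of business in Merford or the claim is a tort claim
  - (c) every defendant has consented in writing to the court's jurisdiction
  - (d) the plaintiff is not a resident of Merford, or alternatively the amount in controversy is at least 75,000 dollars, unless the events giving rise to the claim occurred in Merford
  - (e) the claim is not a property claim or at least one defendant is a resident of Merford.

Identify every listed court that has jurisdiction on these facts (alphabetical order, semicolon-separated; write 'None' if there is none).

The Superior Court of Sylston:
  (a) Dario Okafor resides in Quenholm, so this disjunct is met. Condition met.
  (b) The claim is a tort claim, not an employment claim, so one alternative holds. Satisfied.
  (c) The corporate defendant(s) are organised in Harkholm, Norford, not Sylston. However, the amount in controversy is 167,500 dollars, which meets the 10,000 dollars floor, so the 'unless' proviso supplies this condition. Condition met.
  (d) The operative events occurred in Sylston, so one alternative holds. Satisfied.
  (e) The claim is a tort claim, not a contract claim. Condition met.
  → The court has jurisdiction.
The Merford District Court:
  (a) The operative events occurred in Sylston, not Merford. However, the amount in controversy is USD 167,500, which meets the USD 15,000 floor, so the 'unless' proviso supplies this condition. Satisfied.
  (b) The claim is a tort claim, so one alternative holds. Satisfied.
  (c) No such written consent has been filed. Not met.
  (d) The plaintiff resides in Quenholm, which is not Merford, so this disjunct is met. Met.
  (e) The claim is a tort claim, not a property claim — that alternative is enough. Met.
  → At least one condition fails; no jurisdiction.

the Superior Court of Sylston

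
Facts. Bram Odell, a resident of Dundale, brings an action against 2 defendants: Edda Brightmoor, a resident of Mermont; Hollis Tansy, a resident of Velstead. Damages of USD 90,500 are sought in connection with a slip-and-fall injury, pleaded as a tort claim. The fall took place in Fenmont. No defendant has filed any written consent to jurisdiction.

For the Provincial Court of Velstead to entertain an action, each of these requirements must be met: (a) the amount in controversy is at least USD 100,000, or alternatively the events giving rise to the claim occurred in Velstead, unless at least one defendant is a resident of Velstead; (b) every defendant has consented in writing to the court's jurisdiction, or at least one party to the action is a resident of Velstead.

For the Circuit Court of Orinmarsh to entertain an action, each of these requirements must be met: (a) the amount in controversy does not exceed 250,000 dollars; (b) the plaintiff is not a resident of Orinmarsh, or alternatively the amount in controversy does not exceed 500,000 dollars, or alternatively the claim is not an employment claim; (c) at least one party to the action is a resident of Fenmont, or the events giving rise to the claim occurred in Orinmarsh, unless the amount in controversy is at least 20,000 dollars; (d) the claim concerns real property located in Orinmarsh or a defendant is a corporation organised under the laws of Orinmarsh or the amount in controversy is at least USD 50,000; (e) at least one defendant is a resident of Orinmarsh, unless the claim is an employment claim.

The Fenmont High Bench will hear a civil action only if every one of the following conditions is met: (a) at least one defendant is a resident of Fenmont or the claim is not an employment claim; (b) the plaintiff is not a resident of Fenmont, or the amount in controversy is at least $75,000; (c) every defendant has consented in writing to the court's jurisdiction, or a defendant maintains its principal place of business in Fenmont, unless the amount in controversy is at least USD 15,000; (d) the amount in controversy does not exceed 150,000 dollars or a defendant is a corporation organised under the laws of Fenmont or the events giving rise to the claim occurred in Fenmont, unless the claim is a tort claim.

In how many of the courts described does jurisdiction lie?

2

The Provincial Court of Velstead:
  (a) The amount in controversy is 90,500 dollars, below the USD 100,000 floor; the operative events occurred in Fenmont, not Velstead — no alternative holds. However, Hollis Tansy resides in Velstead, so the 'unless' proviso supplies this condition. Met.
  (b) Hollis Tansy resides in Velstead, which satisfies one of the alternatives. Satisfied.
  → Jurisdiction lies.
The Circuit Court of Orinmarsh:
  (a) The amount in controversy is USD 90,500, within the USD 250,000 ceiling. Met.
  (b) The plaintiff resides in Dundale, which is not Orinmarsh — that alternative is enough. Condition met.
  (c) No party resides in Fenmont; the operative events occurred in Fenmont, not Orinmarsh — no alternative holds. However, the amount in controversy is $90,500, which meets the USD 20,000 floor, so the 'unless' proviso supplies this condition. Satisfied.
  (d) The amount in controversy is $90,500, which meets the USD 50,000 floor, so one alternative holds. Satisfied.
  (e) No defendant resides in Orinmarsh (they reside in Mermont, Velstead). And the claim is a tort claim, not an employment claim, so the proviso does not save it. Fails.
  → Not every requirement is met — no jurisdiction.
The Fenmont High Bench:
  (a) The claim is a tort claim, not an employment claim, so one alternative holds. Met.
  (b) The plaintiff resides in Dundale, which is not Fenmont, which satisfies one of the alternatives. Condition met.
  (c) No such written consent has been filed; no defendant is a corporation — none of the alternatives is met. The proviso rescues it, though: the amount in controversy is USD 90,500, which meets the USD 15,000 floor. Condition met.
  (d) The amount in controversy is 90,500 dollars, within the 150,000 dollars ceiling — that alternative is enough. Condition met.
  → Every requirement is satisfied — jurisdiction.
Courts with jurisdiction: the Provincial Court of Velstead, the Fenmont High Bench — 2 in total.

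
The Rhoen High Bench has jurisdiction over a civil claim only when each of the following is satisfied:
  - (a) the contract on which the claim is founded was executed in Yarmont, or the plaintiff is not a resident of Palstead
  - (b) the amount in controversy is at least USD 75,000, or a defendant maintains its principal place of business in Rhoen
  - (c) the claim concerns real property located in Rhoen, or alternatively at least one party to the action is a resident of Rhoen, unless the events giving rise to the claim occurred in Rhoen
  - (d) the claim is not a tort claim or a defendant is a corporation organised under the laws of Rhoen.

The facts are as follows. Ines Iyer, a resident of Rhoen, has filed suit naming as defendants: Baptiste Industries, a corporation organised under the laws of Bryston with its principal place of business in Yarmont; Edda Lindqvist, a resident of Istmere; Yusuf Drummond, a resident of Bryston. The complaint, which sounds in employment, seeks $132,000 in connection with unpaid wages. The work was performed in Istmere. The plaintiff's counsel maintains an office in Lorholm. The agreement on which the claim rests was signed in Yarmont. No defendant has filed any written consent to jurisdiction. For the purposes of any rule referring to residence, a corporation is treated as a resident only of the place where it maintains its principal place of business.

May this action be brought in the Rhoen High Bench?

Yes

The Rhoen High Bench:
  (a) The contract was executed in Yarmont — that alternative is enough. Satisfied.
  (b) The amount in controversy is USD 132,000, which meets the $75,000 floor, so one alternative holds. Condition met.
  (c) Ines Iyer resides in Rhoen — that alternative is enough. Met.
  (d) The claim is an employment claim, not a tort claim, so one alternative holds. Satisfied.
  → Jurisdiction lies.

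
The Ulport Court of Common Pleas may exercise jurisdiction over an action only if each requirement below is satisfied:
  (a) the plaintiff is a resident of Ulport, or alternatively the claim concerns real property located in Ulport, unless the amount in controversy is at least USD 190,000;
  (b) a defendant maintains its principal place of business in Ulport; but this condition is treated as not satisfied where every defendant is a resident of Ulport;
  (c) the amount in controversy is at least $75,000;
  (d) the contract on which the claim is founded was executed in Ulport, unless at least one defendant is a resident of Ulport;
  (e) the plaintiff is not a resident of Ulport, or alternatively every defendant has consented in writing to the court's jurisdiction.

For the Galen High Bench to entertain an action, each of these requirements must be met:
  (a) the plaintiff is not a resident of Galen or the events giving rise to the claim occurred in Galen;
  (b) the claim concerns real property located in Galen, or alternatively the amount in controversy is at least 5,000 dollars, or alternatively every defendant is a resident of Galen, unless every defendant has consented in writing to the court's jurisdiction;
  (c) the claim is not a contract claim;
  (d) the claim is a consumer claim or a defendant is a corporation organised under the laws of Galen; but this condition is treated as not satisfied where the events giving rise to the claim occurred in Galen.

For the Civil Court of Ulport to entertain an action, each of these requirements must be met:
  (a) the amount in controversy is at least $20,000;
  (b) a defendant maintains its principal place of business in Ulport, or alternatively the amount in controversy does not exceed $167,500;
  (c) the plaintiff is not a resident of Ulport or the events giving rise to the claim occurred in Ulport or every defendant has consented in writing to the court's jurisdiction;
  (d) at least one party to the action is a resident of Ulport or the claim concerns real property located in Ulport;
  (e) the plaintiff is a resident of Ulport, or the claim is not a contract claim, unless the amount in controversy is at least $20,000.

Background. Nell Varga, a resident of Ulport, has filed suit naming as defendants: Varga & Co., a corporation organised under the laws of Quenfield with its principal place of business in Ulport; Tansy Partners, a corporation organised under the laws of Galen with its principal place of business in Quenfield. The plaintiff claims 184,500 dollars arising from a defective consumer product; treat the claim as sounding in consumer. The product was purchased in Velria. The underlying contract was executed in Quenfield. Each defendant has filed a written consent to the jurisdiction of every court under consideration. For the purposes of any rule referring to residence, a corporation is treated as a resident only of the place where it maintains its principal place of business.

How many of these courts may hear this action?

3

The Ulport Court of Common Pleas:
  (a) The plaintiff resides in Ulport — that alternative is enough. Met.
  (b) Varga & Co. has its principal place of business in Ulport. The exception is not triggered, since the defendants reside as follows — Varga & Co. in Ulport, Tansy Partners in Quenfield — not all in Ulport. Satisfied.
  (c) The amount in controversy is USD 184,500, which meets the 75,000 dollars floor. Satisfied.
  (d) The contract was executed in Quenfield, not Ulport. The proviso rescues it, though: Varga & Co. resides in Ulport. Satisfied.
  (e) Every defendant has filed written consent, so one alternative holds. Satisfied.
  → Jurisdiction lies.
The Galen High Bench:
  (a) The plaintiff resides in Ulport, which is not Galen, which satisfies one of the alternatives. Satisfied.
  (b) The amount in controversy is USD 184,500, which meets the 5,000 dollars floor, which satisfies one of the alternatives. Satisfied.
  (c) The claim is a consumer claim, not a contract claim. Satisfied.
  (d) The claim is a consumer claim, so one alternative holds. And the carve-out is inapplicable — the operative events occurred in Velria, not Galen. Condition met.
  → Every requirement is satisfied — jurisdiction.
The Civil Court of Ulport:
  (a) The amount in controversy is 184,500 dollars, which meets the USD 20,000 floor. Satisfied.
  (b) Varga & Co. has its principal place of business in Ulport, so this disjunct is met. Met.
  (c) Every defendant has filed written consent, which satisfies one of the alternatives. Condition met.
  (d) Nell Varga resides in Ulport, so one alternative holds. Met.
  (e) The plaintiff resides in Ulport — that alternative is enough. Met.
  → All conditions met; jurisdiction exists.
Courts with jurisdiction: the Ulport Court of Common Pleas, the Galen High Bench, the Civil Court of Ulport — 3 in total.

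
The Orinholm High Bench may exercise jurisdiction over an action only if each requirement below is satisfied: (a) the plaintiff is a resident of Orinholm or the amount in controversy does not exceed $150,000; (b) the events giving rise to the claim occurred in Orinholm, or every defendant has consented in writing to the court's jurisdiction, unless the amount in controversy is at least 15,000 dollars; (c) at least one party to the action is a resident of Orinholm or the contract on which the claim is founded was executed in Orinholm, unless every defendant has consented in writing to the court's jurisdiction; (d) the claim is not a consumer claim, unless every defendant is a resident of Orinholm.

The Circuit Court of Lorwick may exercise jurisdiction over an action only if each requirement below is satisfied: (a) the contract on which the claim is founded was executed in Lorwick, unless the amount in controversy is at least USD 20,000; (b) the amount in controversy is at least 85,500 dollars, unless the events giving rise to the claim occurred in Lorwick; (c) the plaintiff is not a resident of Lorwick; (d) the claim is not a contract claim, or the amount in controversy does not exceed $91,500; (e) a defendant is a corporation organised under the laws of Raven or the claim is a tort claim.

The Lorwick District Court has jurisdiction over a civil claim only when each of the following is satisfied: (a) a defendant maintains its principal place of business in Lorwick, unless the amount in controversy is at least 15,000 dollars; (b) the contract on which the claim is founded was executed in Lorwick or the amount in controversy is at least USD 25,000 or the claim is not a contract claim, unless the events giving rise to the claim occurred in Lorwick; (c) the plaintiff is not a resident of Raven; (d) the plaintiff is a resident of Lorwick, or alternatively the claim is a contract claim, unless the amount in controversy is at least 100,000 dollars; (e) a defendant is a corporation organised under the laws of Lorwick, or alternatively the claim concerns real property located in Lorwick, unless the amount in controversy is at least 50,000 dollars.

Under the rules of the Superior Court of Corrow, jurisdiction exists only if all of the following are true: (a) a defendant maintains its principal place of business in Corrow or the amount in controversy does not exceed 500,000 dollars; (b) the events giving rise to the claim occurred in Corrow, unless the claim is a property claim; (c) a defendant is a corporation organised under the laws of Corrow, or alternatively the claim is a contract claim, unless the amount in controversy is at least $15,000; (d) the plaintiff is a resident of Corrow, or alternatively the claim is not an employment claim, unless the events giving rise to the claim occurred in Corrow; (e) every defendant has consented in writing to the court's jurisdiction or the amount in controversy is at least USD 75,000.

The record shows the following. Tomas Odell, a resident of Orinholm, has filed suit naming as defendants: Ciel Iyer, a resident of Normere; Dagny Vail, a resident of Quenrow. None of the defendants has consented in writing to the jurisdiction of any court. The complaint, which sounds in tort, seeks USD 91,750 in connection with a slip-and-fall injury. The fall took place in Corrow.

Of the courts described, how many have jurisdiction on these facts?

The Orinholm High Bench:
  (a) The plaintiff resides in Orinholm, so this disjunct is met. Met.
  (b) The operative events occurred in Corrow, not Orinholm; no such written consent has been filed — none of the alternatives is met. But the amount in controversy is $91,750, which meets the USD 15,000 floor, and the 'unless' clause therefore excuses the requirement. Met.
  (c) Tomas Odell resides in Orinholm, which satisfies one of the alternatives. Met.
  (d) The claim is a tort claim, not a consumer claim. Condition met.
  → The court has jurisdiction.
The Circuit Court of Lorwick:
  (a) No contract (and hence no place of execution) is alleged. But the amount in controversy is 91,750 dollars, which meets the $20,000 floor, and the 'unless' clause therefore excuses the requirement. Satisfied.
  (b) The amount in controversy is 91,750 dollars, which meets the USD 85,500 floor. Satisfied.
  (c) The plaintiff resides in Orinholm, which is not Lorwick. Satisfied.
  (d) The claim is a tort claim, not a contract claim, so this disjunct is met. Satisfied.
  (e) The claim is a tort claim — that alternative is enough. Met.
  → Jurisdiction lies.
The Lorwick District Court:
  (a) No defendant is a corporation. But the amount in controversy is 91,750 dollars, which meets the USD 15,000 floor, and the 'unless' clause therefore excuses the requirement. Condition met.
  (b) The amount in controversy is $91,750, which meets the USD 25,000 floor, so this disjunct is met. Condition met.
  (c) The plaintiff resides in Orinholm, which is not Raven. Condition met.
  (d) The plaintiff resides in Orinholm, not Lorwick; the claim is a tort claim, not a contract claim — none of the alternatives is met. And the amount in controversy is $91,750, below the USD 100,000 floor, so the proviso does not save it. Not met.
  (e) No defendant is a corporation; the claim does not concern real property — none of the alternatives is met. However, the amount in controversy is USD 91,750, which meets the USD 50,000 floor, so the 'unless' proviso supplies this condition. Satisfied.
  → The court lacks jurisdiction.
The Superior Court of Corrow:
  (a) The amount in controversy is 91,750 dollars, within the USD 500,000 ceiling, so one alternative holds. Condition met.
  (b) The operative events occurred in Corrow. Met.
  (c) No defendant is a corporation; the claim is a tort claim, not a contract claim — none of the alternatives is met. However, the amount in controversy is 91,750 dollars, which meets the 15,000 dollars floor, so the 'unless' proviso supplies this condition. Met.
  (d) The claim is a tort claim, not an employment claim, so this disjunct is met. Met.
  (e) The amount in controversy is $91,750, which meets the USD 75,000 floor, so this disjunct is met. Met.
  → The court has jurisdiction.
Courts with jurisdiction: the Orinholm High Bench, the Circuit Court of Lorwick, the Superior Court of Corrow — 3 in total.

3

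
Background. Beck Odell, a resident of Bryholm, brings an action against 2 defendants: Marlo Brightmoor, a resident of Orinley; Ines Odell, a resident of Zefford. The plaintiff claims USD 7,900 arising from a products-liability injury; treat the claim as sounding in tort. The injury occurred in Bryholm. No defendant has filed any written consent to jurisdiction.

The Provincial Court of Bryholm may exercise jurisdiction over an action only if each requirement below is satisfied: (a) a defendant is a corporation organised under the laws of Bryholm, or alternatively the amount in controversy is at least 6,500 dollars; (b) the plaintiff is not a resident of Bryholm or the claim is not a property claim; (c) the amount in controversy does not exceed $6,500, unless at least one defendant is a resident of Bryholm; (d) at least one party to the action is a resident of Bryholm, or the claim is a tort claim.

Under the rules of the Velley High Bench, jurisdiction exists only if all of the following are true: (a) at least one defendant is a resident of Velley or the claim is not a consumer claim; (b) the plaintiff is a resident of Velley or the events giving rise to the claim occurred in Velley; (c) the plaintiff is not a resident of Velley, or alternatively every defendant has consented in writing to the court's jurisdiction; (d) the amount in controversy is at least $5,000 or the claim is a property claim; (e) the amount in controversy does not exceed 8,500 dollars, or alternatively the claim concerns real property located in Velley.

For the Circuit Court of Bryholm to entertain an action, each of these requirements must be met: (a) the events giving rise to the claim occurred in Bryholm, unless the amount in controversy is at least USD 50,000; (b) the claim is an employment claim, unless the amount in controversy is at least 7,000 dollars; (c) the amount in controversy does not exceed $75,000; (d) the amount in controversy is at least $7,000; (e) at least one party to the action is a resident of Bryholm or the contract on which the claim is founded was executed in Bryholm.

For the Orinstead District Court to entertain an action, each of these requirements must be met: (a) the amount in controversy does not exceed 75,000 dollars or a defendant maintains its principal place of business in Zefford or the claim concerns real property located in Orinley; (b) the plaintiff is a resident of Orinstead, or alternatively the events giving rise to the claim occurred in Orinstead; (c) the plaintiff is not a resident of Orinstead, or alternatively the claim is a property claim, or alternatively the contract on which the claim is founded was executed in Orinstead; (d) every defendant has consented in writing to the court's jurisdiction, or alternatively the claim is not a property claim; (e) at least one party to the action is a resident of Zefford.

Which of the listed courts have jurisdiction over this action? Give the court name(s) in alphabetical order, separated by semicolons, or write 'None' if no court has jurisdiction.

the Circuit Court of Bryholm

The Provincial Court of Bryholm:
  (a) The amount in controversy is 7,900 dollars, which meets the 6,500 dollars floor — that alternative is enough. Condition met.
  (b) The claim is a tort claim, not a property claim — that alternative is enough. Met.
  (c) The amount in controversy is USD 7,900, above the USD 6,500 ceiling. And no defendant resides in Bryholm (they reside in Orinley, Zefford), so the proviso does not save it. Fails.
  (d) Beck Odell resides in Bryholm, which satisfies one of the alternatives. Condition met.
  → Not every requirement is met — no jurisdiction.
The Velley High Bench:
  (a) The claim is a tort claim, not a consumer claim, which satisfies one of the alternatives. Met.
  (b) The plaintiff resides in Bryholm, not Velley; the operative events occurred in Bryholm, not Velley — every alternative fails. Not met.
  (c) The plaintiff resides in Bryholm, which is not Velley — that alternative is enough. Met.
  (d) The amount in controversy is USD 7,900, which meets the 5,000 dollars floor, so this disjunct is met. Met.
  (e) The amount in controversy is 7,900 dollars, within the 8,500 dollars ceiling, so this disjunct is met. Condition met.
  → At least one condition fails; no jurisdiction.
The Circuit Court of Bryholm:
  (a) The operative events occurred in Bryholm. Condition met.
  (b) The claim is a tort claim, not an employment claim. The proviso rescues it, though: the amount in controversy is 7,900 dollars, which meets the 7,000 dollars floor. Met.
  (c) The amount in controversy is USD 7,900, within the 75,000 dollars ceiling. Met.
  (d) The amount in controversy is $7,900, which meets the $7,000 floor. Met.
  (e) Beck Odell resides in Bryholm, so one alternative holds. Met.
  → Every requirement is satisfied — jurisdiction.
The Orinstead District Court:
  (a) The amount in controversy is USD 7,900, within the 75,000 dollars ceiling, so one alternative holds. Satisfied.
  (b) The plaintiff resides in Bryholm, not Orinstead; the operative events occurred in Bryholm, not Orinstead — every alternative fails. Not met.
  (c) The plaintiff resides in Bryholm, which is not Orinstead, so this disjunct is met. Condition met.
  (d) The claim is a tort claim, not a property claim — that alternative is enough. Condition met.
  (e) Ines Odell resides in Zefford. Satisfied.
  → At least one condition fails; no jurisdiction.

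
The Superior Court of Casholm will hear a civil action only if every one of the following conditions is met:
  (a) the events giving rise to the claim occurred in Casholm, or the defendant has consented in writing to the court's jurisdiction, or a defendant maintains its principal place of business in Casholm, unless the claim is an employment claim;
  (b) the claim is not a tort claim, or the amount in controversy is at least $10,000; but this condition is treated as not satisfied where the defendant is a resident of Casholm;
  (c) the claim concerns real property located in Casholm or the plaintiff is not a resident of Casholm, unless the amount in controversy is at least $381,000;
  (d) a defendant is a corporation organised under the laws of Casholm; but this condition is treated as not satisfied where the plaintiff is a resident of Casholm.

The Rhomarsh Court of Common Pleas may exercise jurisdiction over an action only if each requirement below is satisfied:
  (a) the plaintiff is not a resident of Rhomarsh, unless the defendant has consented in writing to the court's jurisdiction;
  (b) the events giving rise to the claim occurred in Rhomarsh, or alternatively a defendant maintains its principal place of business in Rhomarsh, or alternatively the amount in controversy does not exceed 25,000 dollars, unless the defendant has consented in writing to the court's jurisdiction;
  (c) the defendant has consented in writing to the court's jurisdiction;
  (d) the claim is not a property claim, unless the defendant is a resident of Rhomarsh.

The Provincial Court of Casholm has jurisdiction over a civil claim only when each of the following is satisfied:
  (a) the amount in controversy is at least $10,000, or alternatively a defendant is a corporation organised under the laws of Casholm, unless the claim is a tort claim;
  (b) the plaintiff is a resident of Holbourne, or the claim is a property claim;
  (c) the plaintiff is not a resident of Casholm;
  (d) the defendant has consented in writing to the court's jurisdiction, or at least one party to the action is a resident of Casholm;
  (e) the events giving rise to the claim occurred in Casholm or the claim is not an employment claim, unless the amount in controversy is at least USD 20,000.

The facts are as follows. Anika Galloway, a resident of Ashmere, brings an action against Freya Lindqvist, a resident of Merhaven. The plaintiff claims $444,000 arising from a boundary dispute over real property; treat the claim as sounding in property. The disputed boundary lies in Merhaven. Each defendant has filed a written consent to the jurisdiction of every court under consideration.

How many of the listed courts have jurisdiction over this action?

1

The Superior Court of Casholm:
  (a) Every defendant has filed written consent, so one alternative holds. Met.
  (b) The claim is a property claim, not a tort claim, so this disjunct is met. And the carve-out is inapplicable — the defendant resides in Merhaven, not Casholm. Met.
  (c) The plaintiff resides in Ashmere, which is not Casholm, so this disjunct is met. Met.
  (d) No defendant is a corporation. Not satisfied.
  → Not every requirement is met — no jurisdiction.
The Rhomarsh Court of Common Pleas:
  (a) The plaintiff resides in Ashmere, which is not Rhomarsh. Satisfied.
  (b) The operative events occurred in Merhaven, not Rhomarsh; no defendant is a corporation; the amount in controversy is $444,000, above the $25,000 ceiling — every alternative fails. However, every defendant has filed written consent, so the 'unless' proviso supplies this condition. Condition met.
  (c) Every defendant has filed written consent. Met.
  (d) The claim is a property claim. The proviso offers no rescue either, since the defendant resides in Merhaven, not Rhomarsh. Not met.
  → No jurisdiction.
The Provincial Court of Casholm:
  (a) The amount in controversy is USD 444,000, which meets the $10,000 floor — that alternative is enough. Met.
  (b) The claim is a property claim, so this disjunct is met. Condition met.
  (c) The plaintiff resides in Ashmere, which is not Casholm. Satisfied.
  (d) Every defendant has filed written consent — that alternative is enough. Condition met.
  (e) The claim is a property claim, not an employment claim, so one alternative holds. Met.
  → Jurisdiction lies.
Courts with jurisdiction: the Provincial Court of Casholm — 1 in total.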